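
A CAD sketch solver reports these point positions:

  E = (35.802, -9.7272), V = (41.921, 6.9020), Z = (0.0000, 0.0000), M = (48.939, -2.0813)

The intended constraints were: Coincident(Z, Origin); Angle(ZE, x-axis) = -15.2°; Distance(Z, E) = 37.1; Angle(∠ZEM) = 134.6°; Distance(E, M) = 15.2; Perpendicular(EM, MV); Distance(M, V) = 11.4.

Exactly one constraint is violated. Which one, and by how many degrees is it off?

Perpendicular(EM, MV) — off by 7.80°.

Z = (0.00, 0.00) ✓; ZE at -15.20° ✓; |ZE| = 37.10 ✓; ∠ZEM = 134.6° ✓; |EM| = 15.20 ✓; ∠(EM, MV) = 97.80° ✗; |MV| = 11.40 ✓.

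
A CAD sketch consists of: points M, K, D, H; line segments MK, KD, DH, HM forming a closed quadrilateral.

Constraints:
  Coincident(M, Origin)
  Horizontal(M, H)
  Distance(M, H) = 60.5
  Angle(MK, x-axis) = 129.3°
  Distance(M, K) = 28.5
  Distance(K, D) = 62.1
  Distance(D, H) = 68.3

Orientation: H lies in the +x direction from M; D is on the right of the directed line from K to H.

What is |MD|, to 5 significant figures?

36.563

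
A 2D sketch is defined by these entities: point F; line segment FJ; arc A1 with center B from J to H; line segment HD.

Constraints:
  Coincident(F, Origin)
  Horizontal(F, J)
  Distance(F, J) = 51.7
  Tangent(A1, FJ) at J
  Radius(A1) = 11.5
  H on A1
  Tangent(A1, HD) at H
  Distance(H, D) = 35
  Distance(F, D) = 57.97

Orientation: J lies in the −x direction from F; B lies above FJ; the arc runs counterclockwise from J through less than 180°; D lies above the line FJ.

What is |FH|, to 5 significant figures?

41.553

Checks: F.y = 0.00, J.y = 0.00 ✓; |FJ| = 51.70 ✓; |BH| = 11.50 ✓; ∠(BH, HD) = 90.00° ✓; |HD| = 35.00 ✓; |FD| = 57.97 ✓.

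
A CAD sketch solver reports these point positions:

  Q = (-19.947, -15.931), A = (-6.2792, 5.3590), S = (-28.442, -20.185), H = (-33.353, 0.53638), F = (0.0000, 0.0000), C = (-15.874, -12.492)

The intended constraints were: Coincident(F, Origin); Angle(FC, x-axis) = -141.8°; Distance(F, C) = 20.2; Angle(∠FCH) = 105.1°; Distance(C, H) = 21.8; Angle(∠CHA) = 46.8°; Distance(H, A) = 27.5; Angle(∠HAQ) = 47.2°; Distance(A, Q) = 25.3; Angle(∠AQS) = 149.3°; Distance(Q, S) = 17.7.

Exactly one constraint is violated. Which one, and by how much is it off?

Distance(Q, S) = 17.7 — off by 8.20.

F = (0.00, 0.00) ✓; FC at -141.8° ✓; |FC| = 20.20 ✓; ∠FCH = 105.1° ✓; |CH| = 21.80 ✓; ∠CHA = 46.80° ✓; |HA| = 27.50 ✓; ∠HAQ = 47.20° ✓; |AQ| = 25.30 ✓; ∠AQS = 149.3° ✓; |QS| = 9.501 ✗.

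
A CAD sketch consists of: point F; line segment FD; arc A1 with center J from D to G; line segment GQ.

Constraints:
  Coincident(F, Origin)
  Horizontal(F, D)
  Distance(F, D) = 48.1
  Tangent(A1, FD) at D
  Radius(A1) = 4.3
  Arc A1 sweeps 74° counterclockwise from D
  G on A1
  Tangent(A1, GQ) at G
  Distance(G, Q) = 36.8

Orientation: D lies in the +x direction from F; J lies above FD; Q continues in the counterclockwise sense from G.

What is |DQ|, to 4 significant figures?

41.05

F is at the origin; F and D share the same y with |FD| = 48.1 and D on the +x side, so D = (48.10, 0.000). Since A1 is tangent to FD there, JD ⟂ FD, so J = D + (0, 4.3) = (48.10, 4.300). On A1, D sits at bearing -90° from J; a 74° counterclockwise sweep puts G at bearing -16°, so G = J + 4.3·(cos -16°, sin -16°) = (52.23, 3.115). The tangent condition forces JG to be normal to GQ, so GQ runs along (−sin -16°, cos -16°); with |GQ| = 36.8, Q = (62.38, 38.49). Then |DQ| = |Q − D| = 41.05.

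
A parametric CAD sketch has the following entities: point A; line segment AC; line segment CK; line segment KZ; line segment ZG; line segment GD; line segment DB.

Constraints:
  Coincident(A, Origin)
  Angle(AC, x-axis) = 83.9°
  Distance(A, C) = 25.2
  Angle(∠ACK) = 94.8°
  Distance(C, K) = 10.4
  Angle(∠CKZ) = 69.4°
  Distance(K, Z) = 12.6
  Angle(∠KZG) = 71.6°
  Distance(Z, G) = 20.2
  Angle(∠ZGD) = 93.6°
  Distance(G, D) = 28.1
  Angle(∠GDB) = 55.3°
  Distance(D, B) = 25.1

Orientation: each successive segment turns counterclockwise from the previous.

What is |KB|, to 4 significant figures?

4.695

∠ZGD = 93.6° gives GD at 114.5° from the x-axis; with |GD| = 28.1, D = (0.7545, 49.69). ∠GDB = 55.3° gives DB at -120.8° from the x-axis; with |DB| = 25.1, B = (-12.10, 28.13). Then |KB| = |B − K| = 4.695.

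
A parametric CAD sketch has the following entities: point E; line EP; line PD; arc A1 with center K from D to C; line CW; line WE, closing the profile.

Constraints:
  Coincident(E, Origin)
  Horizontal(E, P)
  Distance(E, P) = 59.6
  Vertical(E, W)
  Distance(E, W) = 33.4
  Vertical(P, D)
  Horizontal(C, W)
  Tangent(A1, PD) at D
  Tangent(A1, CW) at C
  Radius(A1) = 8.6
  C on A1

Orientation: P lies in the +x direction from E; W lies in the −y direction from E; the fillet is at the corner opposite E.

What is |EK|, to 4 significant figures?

56.71

E is at the origin; E and P share the same y with |EP| = 59.6 and P on the +x side, so P = (59.60, 0.000). E and W share the same x with |EW| = 33.4 and W on the −y side, so W = (0.000, -33.40). The virtual corner opposite E is at (59.60, -33.40). Since A1 is tangent to PD there, KD ⟂ PD and the tangent condition forces KC to be normal to CW, with radius 8.6, so the center K sits 8.6 in from both sides at K = (51.00, -24.80). Then |EK| = |K − E| = 56.71.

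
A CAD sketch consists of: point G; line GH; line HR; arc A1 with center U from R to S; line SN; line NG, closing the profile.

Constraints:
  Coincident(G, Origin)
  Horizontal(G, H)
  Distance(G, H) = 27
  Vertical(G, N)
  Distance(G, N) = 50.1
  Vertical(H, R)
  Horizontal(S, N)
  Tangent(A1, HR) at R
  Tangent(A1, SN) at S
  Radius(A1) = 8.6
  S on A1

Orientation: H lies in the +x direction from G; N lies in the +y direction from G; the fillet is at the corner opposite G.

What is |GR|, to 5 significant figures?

49.510

The virtual corner opposite G is at (27.000, 50.100). Since A1 is tangent to HR there, UR ⟂ HR and the tangent condition forces US to be normal to SN, with radius 8.6, so the center U sits 8.6 in from both sides at U = (18.400, 41.500). That places the tangent points at R = (27.000, 41.500) on HR and S = (18.400, 50.100) on SN. Then |GR| = |R − G| = 49.510.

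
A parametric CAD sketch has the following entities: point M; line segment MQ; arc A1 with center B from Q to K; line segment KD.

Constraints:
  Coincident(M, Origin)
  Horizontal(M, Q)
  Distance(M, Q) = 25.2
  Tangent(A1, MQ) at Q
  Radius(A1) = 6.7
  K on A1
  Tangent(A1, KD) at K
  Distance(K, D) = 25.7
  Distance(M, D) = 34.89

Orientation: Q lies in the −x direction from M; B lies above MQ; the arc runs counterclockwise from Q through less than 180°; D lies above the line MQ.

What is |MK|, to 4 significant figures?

19.46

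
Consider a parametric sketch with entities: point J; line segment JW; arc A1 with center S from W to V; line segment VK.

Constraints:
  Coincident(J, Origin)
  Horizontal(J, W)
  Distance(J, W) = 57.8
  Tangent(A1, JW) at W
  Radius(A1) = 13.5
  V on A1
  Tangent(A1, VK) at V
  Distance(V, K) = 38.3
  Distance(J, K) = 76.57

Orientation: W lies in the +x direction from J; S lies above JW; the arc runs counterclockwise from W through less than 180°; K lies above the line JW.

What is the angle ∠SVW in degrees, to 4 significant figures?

32.84°

Checks: |SV| = 13.50 ✓; ∠(SV, VK) = 90.00° ✓; |VK| = 38.30 ✓; |JK| = 76.57 ✓.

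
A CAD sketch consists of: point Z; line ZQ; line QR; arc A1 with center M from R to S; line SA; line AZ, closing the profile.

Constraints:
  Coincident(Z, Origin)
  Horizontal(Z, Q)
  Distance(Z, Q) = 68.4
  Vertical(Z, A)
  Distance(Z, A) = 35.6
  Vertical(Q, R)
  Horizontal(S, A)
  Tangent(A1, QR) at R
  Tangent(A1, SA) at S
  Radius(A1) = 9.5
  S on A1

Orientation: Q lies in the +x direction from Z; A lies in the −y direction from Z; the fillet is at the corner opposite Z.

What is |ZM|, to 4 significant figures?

64.42

Z is at the origin; Z and Q share the same y with |ZQ| = 68.4 and Q on the +x side, so Q = (68.40, 0.000). Z and A share the same x with |ZA| = 35.6 and A on the −y side, so A = (0.000, -35.60). The virtual corner opposite Z is at (68.40, -35.60). The tangent condition forces MR to be normal to QR and A1 meets SA tangentially, so MS is at right angles to SA, with radius 9.5, so the center M sits 9.5 in from both sides at M = (58.90, -26.10). Then |ZM| = |M − Z| = 64.42.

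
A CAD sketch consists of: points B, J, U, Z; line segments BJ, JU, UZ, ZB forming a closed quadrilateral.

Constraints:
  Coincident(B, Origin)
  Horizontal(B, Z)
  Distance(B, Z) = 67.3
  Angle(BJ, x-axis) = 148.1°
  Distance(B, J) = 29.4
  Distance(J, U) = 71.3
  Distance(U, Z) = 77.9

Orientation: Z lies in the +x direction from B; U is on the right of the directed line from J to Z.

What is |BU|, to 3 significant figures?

48.9

Checks: |JU| = 71.30 ✓; |UZ| = 77.90 ✓.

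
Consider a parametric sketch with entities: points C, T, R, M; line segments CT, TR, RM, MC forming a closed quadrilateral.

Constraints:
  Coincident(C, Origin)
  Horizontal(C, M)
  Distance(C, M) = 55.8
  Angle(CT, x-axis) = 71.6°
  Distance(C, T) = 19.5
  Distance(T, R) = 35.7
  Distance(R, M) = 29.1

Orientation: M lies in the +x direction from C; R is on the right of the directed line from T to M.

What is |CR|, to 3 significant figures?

29.8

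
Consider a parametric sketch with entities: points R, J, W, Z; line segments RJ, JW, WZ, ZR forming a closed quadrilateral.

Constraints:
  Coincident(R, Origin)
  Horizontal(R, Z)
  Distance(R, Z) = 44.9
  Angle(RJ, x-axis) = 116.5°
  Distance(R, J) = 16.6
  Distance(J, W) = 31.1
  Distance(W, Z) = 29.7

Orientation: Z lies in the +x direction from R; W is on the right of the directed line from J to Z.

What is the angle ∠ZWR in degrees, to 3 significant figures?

148°

R is at the origin; RZ is horizontal with |RZ| = 44.9 and Z in +x, so Z = (44.9, 0). RJ runs at 116.5° with |RJ| = 16.6, so J = (-7.41, 14.9). W is determined by |JW| = 31.1 and |WZ| = 29.7 together: it lies at the intersection of circle(J, 31.1) and circle(Z, 29.7). With |JZ| = 54.4, the foot of the radical line on JZ is 28.0 from J and the perpendicular offset is √(31.1² − 28.0²) = 13.6. Taking the right-of-JZ solution: W = (15.8, -5.86).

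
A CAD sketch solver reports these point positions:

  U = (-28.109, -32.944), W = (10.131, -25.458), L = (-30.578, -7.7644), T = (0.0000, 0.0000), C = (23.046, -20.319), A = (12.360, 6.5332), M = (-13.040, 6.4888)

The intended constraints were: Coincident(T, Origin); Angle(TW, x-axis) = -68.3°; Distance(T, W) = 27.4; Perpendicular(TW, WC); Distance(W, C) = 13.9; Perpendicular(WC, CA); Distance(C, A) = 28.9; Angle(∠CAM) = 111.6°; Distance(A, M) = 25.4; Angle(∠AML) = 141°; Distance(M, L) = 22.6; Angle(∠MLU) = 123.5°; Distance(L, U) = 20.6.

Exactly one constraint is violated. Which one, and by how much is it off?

Distance(L, U) = 20.6 — off by 4.70.

T = (0.00, 0.00) ✓; TW at -68.30° ✓; |TW| = 27.40 ✓; ∠(TW, WC) = 90.00° ✓; |WC| = 13.90 ✓; ∠(WC, CA) = 90.00° ✓; |CA| = 28.90 ✓; ∠CAM = 111.6° ✓; |AM| = 25.40 ✓; ∠AML = 141.0° ✓; |ML| = 22.60 ✓; ∠MLU = 123.5° ✓; |LU| = 25.30 ✗.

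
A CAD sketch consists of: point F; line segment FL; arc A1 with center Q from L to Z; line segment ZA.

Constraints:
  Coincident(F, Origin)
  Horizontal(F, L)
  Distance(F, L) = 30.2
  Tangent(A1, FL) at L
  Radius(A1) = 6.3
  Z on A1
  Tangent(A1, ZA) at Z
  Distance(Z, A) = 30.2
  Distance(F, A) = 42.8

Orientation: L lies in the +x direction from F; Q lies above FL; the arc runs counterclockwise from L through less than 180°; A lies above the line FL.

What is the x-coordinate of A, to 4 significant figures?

22.77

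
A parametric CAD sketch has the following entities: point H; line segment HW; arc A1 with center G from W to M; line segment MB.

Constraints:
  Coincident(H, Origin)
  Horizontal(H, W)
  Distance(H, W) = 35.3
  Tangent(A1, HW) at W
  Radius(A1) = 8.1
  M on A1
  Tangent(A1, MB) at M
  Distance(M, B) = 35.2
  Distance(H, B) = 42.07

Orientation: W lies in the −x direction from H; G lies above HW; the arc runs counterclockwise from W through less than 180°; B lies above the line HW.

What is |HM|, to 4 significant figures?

28.17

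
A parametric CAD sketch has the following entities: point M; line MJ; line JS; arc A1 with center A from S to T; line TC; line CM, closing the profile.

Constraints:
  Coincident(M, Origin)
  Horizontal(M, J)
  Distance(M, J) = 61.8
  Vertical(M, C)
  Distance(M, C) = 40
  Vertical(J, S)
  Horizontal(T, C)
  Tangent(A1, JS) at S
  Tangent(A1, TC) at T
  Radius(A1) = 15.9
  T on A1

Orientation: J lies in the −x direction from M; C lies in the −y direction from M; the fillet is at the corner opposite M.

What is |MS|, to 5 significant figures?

66.333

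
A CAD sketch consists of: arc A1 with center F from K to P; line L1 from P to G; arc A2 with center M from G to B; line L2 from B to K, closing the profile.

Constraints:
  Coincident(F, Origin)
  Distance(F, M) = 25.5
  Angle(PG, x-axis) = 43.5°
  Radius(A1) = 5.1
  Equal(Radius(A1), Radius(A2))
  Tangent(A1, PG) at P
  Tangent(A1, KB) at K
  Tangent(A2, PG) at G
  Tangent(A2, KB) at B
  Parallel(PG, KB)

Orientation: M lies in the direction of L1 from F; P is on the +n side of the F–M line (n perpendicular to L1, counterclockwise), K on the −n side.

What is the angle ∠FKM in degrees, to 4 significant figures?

78.69°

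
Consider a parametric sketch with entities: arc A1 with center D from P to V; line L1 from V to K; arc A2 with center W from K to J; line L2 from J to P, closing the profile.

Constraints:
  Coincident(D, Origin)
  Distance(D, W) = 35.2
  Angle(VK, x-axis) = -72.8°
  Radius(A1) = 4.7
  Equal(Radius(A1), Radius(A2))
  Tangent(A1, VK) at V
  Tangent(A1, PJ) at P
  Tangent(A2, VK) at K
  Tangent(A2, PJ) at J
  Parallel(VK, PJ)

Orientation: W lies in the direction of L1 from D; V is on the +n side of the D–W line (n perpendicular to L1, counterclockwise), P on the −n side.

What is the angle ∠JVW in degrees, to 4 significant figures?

7.346°

The slot axis is L1's direction at -72.8°, so u = (cos -72.8°, sin -72.8°) = (0.2957, -0.9553) and n = (−sin -72.8°, cos -72.8°) = (0.9553, 0.2957). D is at the origin and W lies 35.2 along u from D, so W = 35.2·u = (10.41, -33.63). Tangency of A1 to both parallel lines with radius 4.7 puts V and P at D ± 4.7·n: V = (4.490, 1.390), P = (-4.490, -1.390). Equal radii place K and J the same way about W: K = W + 4.7·n = (14.90, -32.24), J = W − 4.7·n = (5.919, -35.02). Then cos ∠JVW = VJ·VW / (|VJ||VW|), giving 7.346°.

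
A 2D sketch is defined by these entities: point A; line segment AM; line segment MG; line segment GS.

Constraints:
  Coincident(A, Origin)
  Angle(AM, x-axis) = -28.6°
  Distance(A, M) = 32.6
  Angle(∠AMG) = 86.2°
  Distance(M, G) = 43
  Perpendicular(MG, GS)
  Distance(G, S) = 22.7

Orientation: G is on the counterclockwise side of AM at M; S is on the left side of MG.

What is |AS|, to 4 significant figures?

42.01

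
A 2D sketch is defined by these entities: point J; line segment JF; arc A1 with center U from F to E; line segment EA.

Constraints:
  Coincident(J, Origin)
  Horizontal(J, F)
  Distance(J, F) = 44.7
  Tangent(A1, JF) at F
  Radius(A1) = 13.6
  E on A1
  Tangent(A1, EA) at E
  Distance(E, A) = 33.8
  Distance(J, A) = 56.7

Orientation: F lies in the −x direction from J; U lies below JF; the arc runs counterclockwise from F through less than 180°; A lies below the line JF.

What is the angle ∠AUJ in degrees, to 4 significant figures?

85.02°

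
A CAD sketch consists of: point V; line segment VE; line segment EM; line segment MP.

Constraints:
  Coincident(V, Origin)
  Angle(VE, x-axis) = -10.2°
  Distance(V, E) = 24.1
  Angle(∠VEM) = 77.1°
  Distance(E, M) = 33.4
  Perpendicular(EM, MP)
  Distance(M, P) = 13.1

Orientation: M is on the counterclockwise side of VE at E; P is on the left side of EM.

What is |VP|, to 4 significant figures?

29.88

V is at the origin; VE runs at -10.2° with length 24.1, so E = 24.1·(cos -10.2°, sin -10.2°) = (23.72, -4.268). ∠VEM = 77.1°, so EM runs at -10.2° + (180° − 77.1°) = 92.70° from the x-axis; with |EM| = 33.4, M = E + 33.4·(cos 92.70°, sin 92.70°) = (22.15, 29.10). EM ⟂ MP; with |MP| = 13.1 on the left of EM, P = M + 13.1·(-0.9989, -0.04711) = (9.060, 28.48). Then |VP| = |P − V| = 29.88.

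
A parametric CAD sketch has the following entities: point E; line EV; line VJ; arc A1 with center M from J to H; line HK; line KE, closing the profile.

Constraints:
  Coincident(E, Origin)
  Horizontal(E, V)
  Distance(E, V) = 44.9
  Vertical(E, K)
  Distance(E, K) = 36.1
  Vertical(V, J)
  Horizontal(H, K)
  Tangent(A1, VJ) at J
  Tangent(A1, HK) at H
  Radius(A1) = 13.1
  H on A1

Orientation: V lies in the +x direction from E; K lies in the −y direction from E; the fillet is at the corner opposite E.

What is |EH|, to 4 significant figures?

48.11

E is at the origin; E and V share the same y with |EV| = 44.9 and V on the +x side, so V = (44.90, 0.000). E and K share the same x with |EK| = 36.1 and K on the −y side, so K = (0.000, -36.10). The virtual corner opposite E is at (44.90, -36.10). Since A1 is tangent to VJ there, MJ ⟂ VJ and tangency of A1 to HK means the radius MH is perpendicular to HK, with radius 13.1, so the center M sits 13.1 in from both sides at M = (31.80, -23.00). That places the tangent points at J = (44.90, -23.00) on VJ and H = (31.80, -36.10) on HK. Then |EH| = |H − E| = 48.11.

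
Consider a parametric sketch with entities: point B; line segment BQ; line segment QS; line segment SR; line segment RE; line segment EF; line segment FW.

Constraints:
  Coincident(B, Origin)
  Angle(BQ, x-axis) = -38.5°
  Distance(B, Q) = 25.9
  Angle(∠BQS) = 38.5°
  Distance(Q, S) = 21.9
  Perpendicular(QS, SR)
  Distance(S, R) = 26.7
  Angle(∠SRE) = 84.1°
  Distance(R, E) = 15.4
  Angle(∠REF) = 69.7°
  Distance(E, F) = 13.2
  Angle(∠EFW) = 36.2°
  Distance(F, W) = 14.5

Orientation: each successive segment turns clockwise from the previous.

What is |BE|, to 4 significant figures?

16.38

B is at the origin; BQ runs at -38.5° with length 25.9, so Q = (20.27, -16.12). ∠BQS = 38.5° gives QS at -180.0° from the x-axis; with |QS| = 21.9, S = (-1.630, -16.12). QS is perpendicular to SR, so SR runs at 90.00°; with |SR| = 26.7, R = (-1.630, 10.58). ∠SRE = 84.1° gives RE at -5.900° from the x-axis; with |RE| = 15.4, E = (13.69, 8.994). Then |BE| = |E − B| = 16.38.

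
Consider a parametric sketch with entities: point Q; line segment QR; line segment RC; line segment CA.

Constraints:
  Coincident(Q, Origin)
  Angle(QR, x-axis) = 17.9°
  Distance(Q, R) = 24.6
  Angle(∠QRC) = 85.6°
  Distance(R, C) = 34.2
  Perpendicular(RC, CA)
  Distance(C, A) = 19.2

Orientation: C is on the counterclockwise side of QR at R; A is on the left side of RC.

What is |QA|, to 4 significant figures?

32.75

Q is at the origin; QR runs at 17.9° with length 24.6, so R = 24.6·(cos 17.9°, sin 17.9°) = (23.41, 7.561). ∠QRC = 85.6°, so RC runs at 17.9° + (180° − 85.6°) = 112.3° from the x-axis; with |RC| = 34.2, C = R + 34.2·(cos 112.3°, sin 112.3°) = (10.43, 39.20). RC ⟂ CA; with |CA| = 19.2 on the left of RC, A = C + 19.2·(-0.9252, -0.3795) = (-7.332, 31.92). Then |QA| = |A − Q| = 32.75.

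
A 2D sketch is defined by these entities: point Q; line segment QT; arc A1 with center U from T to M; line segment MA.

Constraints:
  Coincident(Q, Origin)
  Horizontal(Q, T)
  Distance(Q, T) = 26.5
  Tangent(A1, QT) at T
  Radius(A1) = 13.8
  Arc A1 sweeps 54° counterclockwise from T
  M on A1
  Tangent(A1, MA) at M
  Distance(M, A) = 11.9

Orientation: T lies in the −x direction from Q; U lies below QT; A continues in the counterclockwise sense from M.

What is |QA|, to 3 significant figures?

47.2

Q is at the origin; QT is horizontal with |QT| = 26.5 and T on the −x side, so T = (-26.5, 0.00). The tangent condition forces UT to be normal to QT, so U = T + (0, -13.8) = (-26.5, -13.8). On A1, T sits at bearing 90° from U; a 54° counterclockwise sweep puts M at bearing 144°, so M = U + 13.8·(cos 144°, sin 144°) = (-37.7, -5.69). Since A1 is tangent to MA there, UM ⟂ MA, so MA runs along (−sin 144°, cos 144°); with |MA| = 11.9, A = (-44.7, -15.3). Then |QA| = |A − Q| = 47.2.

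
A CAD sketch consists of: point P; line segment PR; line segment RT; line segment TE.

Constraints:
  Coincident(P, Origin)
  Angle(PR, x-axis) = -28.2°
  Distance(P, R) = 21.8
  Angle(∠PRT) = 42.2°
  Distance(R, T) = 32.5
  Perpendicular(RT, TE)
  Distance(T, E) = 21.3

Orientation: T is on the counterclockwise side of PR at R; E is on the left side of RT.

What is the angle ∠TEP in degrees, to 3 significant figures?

67.8°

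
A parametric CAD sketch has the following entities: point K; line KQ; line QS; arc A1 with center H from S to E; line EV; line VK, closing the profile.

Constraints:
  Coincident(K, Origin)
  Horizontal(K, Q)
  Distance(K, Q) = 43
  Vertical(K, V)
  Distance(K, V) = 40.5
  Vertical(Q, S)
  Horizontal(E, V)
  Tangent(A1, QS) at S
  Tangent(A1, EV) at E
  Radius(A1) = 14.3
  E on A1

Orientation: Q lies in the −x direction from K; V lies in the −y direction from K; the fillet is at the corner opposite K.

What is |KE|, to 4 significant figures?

49.64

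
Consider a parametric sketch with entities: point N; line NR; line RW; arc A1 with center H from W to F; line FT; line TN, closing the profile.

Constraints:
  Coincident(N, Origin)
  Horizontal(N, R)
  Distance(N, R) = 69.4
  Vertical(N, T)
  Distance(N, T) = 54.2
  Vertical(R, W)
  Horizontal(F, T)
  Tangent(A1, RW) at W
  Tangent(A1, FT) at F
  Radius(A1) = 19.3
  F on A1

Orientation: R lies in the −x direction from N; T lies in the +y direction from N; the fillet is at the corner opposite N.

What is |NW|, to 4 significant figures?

77.68

The virtual corner opposite N is at (-69.40, 54.20). Tangency of A1 to RW means the radius HW is perpendicular to RW and the tangent condition forces HF to be normal to FT, with radius 19.3, so the center H sits 19.3 in from both sides at H = (-50.10, 34.90). That places the tangent points at W = (-69.40, 34.90) on RW and F = (-50.10, 54.20) on FT. Then |NW| = |W − N| = 77.68.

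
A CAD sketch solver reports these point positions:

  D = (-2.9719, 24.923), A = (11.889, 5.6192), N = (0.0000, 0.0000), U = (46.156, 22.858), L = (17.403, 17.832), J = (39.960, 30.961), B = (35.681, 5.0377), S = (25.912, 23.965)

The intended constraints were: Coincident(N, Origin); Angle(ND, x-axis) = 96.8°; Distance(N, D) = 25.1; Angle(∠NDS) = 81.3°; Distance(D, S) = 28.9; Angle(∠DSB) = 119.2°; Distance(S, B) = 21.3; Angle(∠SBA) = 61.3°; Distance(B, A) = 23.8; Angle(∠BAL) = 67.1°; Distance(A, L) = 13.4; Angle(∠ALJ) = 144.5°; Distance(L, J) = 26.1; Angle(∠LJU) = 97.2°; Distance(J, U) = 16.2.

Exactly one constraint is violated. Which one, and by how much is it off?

Distance(J, U) = 16.2 — off by 6.00.

N = (0.00, 0.00) ✓; ND at 96.80° ✓; |ND| = 25.10 ✓; ∠NDS = 81.30° ✓; |DS| = 28.90 ✓; ∠DSB = 119.2° ✓; |SB| = 21.30 ✓; ∠SBA = 61.30° ✓; |BA| = 23.80 ✓; ∠BAL = 67.10° ✓; |AL| = 13.40 ✓; ∠ALJ = 144.5° ✓; |LJ| = 26.10 ✓; ∠LJU = 97.20° ✓; |JU| = 10.20 ✗.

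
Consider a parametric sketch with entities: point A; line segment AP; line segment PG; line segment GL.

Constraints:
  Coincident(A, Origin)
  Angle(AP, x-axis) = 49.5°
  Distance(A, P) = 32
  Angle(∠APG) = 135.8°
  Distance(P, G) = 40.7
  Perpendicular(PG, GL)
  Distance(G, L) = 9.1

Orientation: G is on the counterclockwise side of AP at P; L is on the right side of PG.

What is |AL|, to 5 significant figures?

70.970

∠APG = 135.8°, so PG runs at 49.5° + (180° − 135.8°) = 93.700° from the x-axis; with |PG| = 40.7, G = P + 40.7·(cos 93.700°, sin 93.700°) = (18.156, 64.948). PG is perpendicular to GL; with |GL| = 9.1 on the right of PG, L = G + 9.1·(0.99792, 0.064532) = (27.237, 65.535). Then |AL| = |L − A| = 70.970.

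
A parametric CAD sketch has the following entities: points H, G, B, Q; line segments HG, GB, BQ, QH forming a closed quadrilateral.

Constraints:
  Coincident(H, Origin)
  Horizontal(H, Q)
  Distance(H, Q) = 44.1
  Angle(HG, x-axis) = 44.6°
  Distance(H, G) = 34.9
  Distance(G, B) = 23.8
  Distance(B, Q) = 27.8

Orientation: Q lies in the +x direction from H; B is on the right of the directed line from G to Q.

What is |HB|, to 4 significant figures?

16.55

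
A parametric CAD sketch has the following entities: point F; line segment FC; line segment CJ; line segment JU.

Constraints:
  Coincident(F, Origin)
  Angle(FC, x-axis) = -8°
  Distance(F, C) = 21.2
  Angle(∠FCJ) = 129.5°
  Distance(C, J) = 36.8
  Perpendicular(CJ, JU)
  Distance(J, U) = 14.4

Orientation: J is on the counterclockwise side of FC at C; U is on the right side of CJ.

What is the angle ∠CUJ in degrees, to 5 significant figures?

68.629°

∠FCJ = 129.5°, so CJ runs at -8.0° + (180° − 129.5°) = 42.500° from the x-axis; with |CJ| = 36.8, J = C + 36.8·(cos 42.500°, sin 42.500°) = (48.125, 21.911). The perpendicularity gives JU at right angles to CJ; with |JU| = 14.4 on the right of CJ, U = J + 14.4·(0.67559, -0.73728) = (57.854, 11.294). Then cos ∠CUJ = UC·UJ / (|UC||UJ|), giving 68.629°.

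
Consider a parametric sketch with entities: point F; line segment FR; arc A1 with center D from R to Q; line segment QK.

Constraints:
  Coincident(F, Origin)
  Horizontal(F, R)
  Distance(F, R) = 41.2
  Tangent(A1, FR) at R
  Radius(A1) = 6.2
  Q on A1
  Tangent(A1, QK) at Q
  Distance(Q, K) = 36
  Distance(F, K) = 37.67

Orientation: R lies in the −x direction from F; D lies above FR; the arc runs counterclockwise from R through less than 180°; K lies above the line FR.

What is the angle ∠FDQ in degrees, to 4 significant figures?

23.08°

F is at the origin; F and R share the same y with |FR| = 41.2 and R on the −x side, so R = (-41.20, 0.000). A1 meets FR tangentially, so DR is at right angles to FR, so D = R + (0, 6.2) = (-41.20, 6.200). Since DQ ⟂ QK (tangency), |DK| = √(6.2² + 36.0²) = 36.53 regardless of where Q sits on A1. So K lies on both circle(F, 37.67) and circle(D, 36.53); the above-FR intersection is K = (-17.04, 33.60). Q is the foot of the tangent from K: Q = (-35.92, 2.948).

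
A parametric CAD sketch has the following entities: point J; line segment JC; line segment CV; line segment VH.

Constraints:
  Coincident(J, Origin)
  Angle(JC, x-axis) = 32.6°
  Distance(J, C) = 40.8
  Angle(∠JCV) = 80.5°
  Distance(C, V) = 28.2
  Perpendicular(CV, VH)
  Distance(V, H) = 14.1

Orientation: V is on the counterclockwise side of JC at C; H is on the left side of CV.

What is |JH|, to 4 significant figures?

33.82

J is at the origin; JC runs at 32.6° with length 40.8, so C = 40.8·(cos 32.6°, sin 32.6°) = (34.37, 21.98). ∠JCV = 80.5°, so CV runs at 32.6° + (180° − 80.5°) = 132.1° from the x-axis; with |CV| = 28.2, V = C + 28.2·(cos 132.1°, sin 132.1°) = (15.47, 42.91). The perpendicularity gives VH at right angles to CV; with |VH| = 14.1 on the left of CV, H = V + 14.1·(-0.7420, -0.6704) = (5.004, 33.45). Then |JH| = |H − J| = 33.82.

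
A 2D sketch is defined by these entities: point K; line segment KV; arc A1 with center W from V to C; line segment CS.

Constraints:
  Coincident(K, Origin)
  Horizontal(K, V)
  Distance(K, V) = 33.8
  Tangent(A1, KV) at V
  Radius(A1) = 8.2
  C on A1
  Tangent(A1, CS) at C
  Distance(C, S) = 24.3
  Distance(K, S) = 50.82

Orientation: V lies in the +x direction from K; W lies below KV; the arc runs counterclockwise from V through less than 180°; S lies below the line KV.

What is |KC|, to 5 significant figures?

29.239

Checks: K = (0.00, 0.00) ✓; |WC| = 8.200 ✓; ∠(WC, CS) = 90.00° ✓; |CS| = 24.30 ✓; |KS| = 50.82 ✓.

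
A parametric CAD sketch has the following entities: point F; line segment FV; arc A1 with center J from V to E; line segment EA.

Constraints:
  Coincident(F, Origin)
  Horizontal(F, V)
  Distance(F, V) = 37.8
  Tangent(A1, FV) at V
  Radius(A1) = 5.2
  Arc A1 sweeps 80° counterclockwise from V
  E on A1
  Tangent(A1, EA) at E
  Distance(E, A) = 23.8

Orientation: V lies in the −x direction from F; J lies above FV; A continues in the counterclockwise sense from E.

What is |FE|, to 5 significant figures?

32.960

A1 meets FV tangentially, so JV is at right angles to FV, so J = V + (0, 5.2) = (-37.800, 5.2000). On A1, V sits at bearing -90° from J; an 80° counterclockwise sweep puts E at bearing -10°, so E = J + 5.2·(cos -10°, sin -10°) = (-32.679, 4.2970). Then |FE| = |E − F| = 32.960.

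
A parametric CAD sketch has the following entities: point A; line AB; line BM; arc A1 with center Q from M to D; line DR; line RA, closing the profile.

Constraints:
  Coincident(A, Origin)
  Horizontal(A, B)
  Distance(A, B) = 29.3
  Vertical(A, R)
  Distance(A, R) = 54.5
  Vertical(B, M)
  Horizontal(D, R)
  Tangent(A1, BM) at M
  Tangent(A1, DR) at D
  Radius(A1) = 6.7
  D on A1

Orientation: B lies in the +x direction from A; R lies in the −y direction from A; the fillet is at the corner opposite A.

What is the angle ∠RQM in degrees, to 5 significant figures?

163.49°

A is at the origin; A and B share the same y with |AB| = 29.3 and B on the +x side, so B = (29.300, 0.0000). AR is vertical with |AR| = 54.5 and R on the −y side, so R = (0.0000, -54.500). The virtual corner opposite A is at (29.300, -54.500). Tangency of A1 to BM means the radius QM is perpendicular to BM and A1 meets DR tangentially, so QD is at right angles to DR, with radius 6.7, so the center Q sits 6.7 in from both sides at Q = (22.600, -47.800). That places the tangent points at M = (29.300, -47.800) on BM and D = (22.600, -54.500) on DR. Then cos ∠RQM = QR·QM / (|QR||QM|), giving 163.49°.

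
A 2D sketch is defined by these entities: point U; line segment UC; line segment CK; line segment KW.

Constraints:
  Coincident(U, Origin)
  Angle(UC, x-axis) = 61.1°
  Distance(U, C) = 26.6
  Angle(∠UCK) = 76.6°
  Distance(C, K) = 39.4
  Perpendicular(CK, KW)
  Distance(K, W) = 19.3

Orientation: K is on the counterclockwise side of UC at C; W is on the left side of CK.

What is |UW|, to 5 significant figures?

33.880

U is at the origin; UC runs at 61.1° with length 26.6, so C = 26.6·(cos 61.1°, sin 61.1°) = (12.855, 23.287). ∠UCK = 76.6°, so CK runs at 61.1° + (180° − 76.6°) = 164.50° from the x-axis; with |CK| = 39.4, K = C + 39.4·(cos 164.50°, sin 164.50°) = (-25.112, 33.817). CK is perpendicular to KW; with |KW| = 19.3 on the left of CK, W = K + 19.3·(-0.26724, -0.96363) = (-30.269, 15.218). Then |UW| = |W − U| = 33.880.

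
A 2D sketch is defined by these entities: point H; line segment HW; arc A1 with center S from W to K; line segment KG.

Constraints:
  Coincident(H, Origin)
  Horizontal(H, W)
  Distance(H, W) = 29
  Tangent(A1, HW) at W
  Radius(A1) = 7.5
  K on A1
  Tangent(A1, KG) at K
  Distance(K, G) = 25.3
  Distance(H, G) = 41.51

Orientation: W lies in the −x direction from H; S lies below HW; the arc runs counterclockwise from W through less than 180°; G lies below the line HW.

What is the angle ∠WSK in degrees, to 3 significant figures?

116°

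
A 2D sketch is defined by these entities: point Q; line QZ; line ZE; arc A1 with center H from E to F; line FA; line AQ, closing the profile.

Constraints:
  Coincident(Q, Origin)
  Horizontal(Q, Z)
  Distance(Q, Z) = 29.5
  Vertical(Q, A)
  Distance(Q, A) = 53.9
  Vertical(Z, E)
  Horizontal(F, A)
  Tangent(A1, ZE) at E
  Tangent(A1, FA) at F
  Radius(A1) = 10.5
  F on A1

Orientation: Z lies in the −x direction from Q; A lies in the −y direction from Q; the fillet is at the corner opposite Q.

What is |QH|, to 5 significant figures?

47.377

Q is at the origin; QZ is horizontal with |QZ| = 29.5 and Z on the −x side, so Z = (-29.500, 0.0000). QA is vertical with |QA| = 53.9 and A on the −y side, so A = (0.0000, -53.900). The virtual corner opposite Q is at (-29.500, -53.900). Since A1 is tangent to ZE there, HE ⟂ ZE and the tangent condition forces HF to be normal to FA, with radius 10.5, so the center H sits 10.5 in from both sides at H = (-19.000, -43.400). Then |QH| = |H − Q| = 47.377.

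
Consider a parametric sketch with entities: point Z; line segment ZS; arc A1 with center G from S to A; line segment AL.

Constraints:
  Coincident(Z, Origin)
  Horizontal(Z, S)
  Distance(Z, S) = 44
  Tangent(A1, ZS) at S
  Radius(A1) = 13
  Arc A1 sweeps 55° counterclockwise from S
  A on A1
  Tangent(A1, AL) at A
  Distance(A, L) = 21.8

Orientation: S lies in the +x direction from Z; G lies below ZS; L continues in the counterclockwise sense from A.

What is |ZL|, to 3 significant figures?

31.3

Z is at the origin; ZS is horizontal with |ZS| = 44.0 and S on the +x side, so S = (44.0, 0.00). The tangent condition forces GS to be normal to ZS, so G = S + (0, -13) = (44.0, -13.0). On A1, S sits at bearing 90° from G; a 55° counterclockwise sweep puts A at bearing 145°, so A = G + 13.0·(cos 145°, sin 145°) = (33.4, -5.54). The tangent condition forces GA to be normal to AL, so AL runs along (−sin 145°, cos 145°); with |AL| = 21.8, L = (20.8, -23.4). Then |ZL| = |L − Z| = 31.3.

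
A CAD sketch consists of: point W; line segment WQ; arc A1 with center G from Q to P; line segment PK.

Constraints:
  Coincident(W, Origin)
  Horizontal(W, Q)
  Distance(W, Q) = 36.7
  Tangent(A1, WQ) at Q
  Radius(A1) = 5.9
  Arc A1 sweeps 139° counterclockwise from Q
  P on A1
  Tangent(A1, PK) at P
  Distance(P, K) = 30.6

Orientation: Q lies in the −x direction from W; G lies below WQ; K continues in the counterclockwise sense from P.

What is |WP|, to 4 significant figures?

41.87

W is at the origin; W and Q share the same y with |WQ| = 36.7 and Q on the −x side, so Q = (-36.70, 0.000). The tangent condition forces GQ to be normal to WQ, so G = Q + (0, -5.9) = (-36.70, -5.900). On A1, Q sits at bearing 90° from G; a 139° counterclockwise sweep puts P at bearing 229°, so P = G + 5.9·(cos 229°, sin 229°) = (-40.57, -10.35). Then |WP| = |P − W| = 41.87.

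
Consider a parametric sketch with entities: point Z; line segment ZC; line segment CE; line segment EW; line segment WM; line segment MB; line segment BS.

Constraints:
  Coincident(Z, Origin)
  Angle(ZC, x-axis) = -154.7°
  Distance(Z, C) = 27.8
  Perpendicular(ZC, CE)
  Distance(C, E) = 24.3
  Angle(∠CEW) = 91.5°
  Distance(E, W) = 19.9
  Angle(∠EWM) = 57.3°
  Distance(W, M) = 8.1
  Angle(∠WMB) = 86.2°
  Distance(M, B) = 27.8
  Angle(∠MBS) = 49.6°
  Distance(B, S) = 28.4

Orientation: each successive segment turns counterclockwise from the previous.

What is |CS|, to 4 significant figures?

45.80

∠WMB = 86.2° gives MB at -119.7° from the x-axis; with |MB| = 27.8, B = (-17.07, -45.50). ∠MBS = 49.6° gives BS at 10.70° from the x-axis; with |BS| = 28.4, S = (10.84, -40.22). Then |CS| = |S − C| = 45.80.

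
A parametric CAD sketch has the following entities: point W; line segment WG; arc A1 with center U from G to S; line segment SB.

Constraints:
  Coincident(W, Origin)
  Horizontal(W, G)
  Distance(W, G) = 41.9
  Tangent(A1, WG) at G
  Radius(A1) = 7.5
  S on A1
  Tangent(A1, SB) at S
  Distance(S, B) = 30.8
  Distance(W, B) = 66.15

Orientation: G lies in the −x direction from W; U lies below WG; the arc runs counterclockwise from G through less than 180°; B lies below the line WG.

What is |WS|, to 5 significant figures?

49.616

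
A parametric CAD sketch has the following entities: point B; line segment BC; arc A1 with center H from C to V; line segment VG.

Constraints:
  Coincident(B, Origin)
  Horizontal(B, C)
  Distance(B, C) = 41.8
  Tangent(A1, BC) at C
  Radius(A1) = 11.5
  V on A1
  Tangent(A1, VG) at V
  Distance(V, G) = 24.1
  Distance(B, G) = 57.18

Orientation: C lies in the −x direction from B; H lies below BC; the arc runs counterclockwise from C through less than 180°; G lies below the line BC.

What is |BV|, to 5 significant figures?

54.753

B is at the origin; BC is horizontal with |BC| = 41.8 and C on the −x side, so C = (-41.800, 0.0000). The tangent condition forces HC to be normal to BC, so H = C + (0, -11.5) = (-41.800, -11.500). Since HV ⟂ VG (tangency), |HG| = √(11.5² + 24.1²) = 26.703 regardless of where V sits on A1. So G lies on both circle(B, 57.18) and circle(H, 26.703); the below-BC intersection is G = (-42.554, -38.193). V is the foot of the tangent from G: V = (-52.315, -16.157).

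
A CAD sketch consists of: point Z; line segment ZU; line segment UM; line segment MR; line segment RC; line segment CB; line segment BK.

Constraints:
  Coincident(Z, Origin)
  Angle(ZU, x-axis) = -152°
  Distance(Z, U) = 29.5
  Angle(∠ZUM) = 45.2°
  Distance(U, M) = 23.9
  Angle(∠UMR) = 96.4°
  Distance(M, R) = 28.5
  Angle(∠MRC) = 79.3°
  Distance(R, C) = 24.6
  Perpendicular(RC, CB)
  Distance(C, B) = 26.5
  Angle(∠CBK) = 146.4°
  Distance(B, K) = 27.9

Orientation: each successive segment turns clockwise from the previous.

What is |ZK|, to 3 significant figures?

42.9

Z is at the origin; ZU runs at -152.0° with length 29.5, so U = (-26.0, -13.8). ∠ZUM = 45.2° gives UM at 73.2° from the x-axis; with |UM| = 23.9, M = (-19.1, 9.03). ∠UMR = 96.4° gives MR at -10.4° from the x-axis; with |MR| = 28.5, R = (8.89, 3.89). ∠MRC = 79.3° gives RC at -111° from the x-axis; with |RC| = 24.6, C = (0.0368, -19.1). The perpendicularity gives CB at right angles to RC, so CB runs at 159°; with |CB| = 26.5, B = (-24.7, -9.53). ∠CBK = 146.4° gives BK at 125° from the x-axis; with |BK| = 27.9, K = (-40.8, 13.2). Then |ZK| = |K − Z| = 42.9.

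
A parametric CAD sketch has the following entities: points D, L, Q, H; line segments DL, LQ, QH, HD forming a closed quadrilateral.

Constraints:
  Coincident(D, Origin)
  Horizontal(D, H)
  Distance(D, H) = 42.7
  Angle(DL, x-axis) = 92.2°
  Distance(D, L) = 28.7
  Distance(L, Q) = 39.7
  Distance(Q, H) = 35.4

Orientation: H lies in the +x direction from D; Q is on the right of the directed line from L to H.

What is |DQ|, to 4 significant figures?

13.09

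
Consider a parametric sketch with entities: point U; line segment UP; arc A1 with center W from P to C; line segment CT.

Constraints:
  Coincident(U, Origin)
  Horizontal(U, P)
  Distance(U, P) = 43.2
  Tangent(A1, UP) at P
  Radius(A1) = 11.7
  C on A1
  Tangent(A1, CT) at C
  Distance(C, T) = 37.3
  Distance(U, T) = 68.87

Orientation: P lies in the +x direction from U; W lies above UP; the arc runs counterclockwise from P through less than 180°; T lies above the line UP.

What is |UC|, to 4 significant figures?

56.44

U is at the origin; U and P share the same y with |UP| = 43.2 and P on the +x side, so P = (43.20, 0.000). The tangent condition forces WP to be normal to UP, so W = P + (0, 11.7) = (43.20, 11.70). Since WC ⟂ CT (tangency), |WT| = √(11.7² + 37.3²) = 39.09 regardless of where C sits on A1. So T lies on both circle(U, 68.87) and circle(W, 39.09); the above-UP intersection is T = (46.68, 50.64). C is the foot of the tangent from T: C = (54.63, 14.19).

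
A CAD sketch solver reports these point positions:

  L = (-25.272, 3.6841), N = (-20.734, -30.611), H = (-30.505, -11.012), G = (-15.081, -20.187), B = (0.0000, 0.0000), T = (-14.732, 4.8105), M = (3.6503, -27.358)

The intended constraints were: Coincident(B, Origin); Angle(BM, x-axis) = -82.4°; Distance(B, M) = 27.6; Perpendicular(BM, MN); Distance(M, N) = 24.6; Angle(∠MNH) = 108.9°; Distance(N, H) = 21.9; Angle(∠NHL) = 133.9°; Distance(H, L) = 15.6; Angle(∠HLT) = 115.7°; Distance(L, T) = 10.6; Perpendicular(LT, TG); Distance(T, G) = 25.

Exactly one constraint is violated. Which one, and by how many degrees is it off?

Perpendicular(LT, TG) — off by 6.90°.

B = (0.00, 0.00) ✓; BM at -82.40° ✓; |BM| = 27.60 ✓; ∠(BM, MN) = 90.00° ✓; |MN| = 24.60 ✓; ∠MNH = 108.9° ✓; |NH| = 21.90 ✓; ∠NHL = 133.9° ✓; |HL| = 15.60 ✓; ∠HLT = 115.7° ✓; |LT| = 10.60 ✓; ∠(LT, TG) = 96.90° ✗; |TG| = 25.00 ✓.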